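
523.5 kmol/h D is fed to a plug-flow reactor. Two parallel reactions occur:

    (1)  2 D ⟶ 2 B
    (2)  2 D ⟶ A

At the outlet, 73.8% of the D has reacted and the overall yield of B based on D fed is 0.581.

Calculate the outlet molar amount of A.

Yield of B: 2ξ₁ / 523.5 = 0.581 → ξ₁ = 152.1 kmol/h.
Conversion of D: 2ξ₁ + 2ξ₂ = 0.738 × 523.5 = 386.3 → ξ₂ = 41.09 kmol/h.
Outlet amounts (n = n₀ + Σ ν·ξ):
  D: 523.5 − 2(152.1) − 2(41.09) = 137.2
  B: 0 + 2(152.1) = 304.2
  A: 0 + 1(41.09) = 41.09

41.1 kmol/h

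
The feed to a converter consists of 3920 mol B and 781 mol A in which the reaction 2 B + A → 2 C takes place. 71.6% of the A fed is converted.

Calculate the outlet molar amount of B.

2800 mol

A reacted = 0.716 × 781 = 559.2 mol; ν_A = −1, so ξ = 559.2/1 = 559.2 mol.
Outlet amounts (n = n₀ + ν ξ):
  B: 3920 − 2(559.2) = 2802
  A: 781 − 1(559.2) = 221.8
  C: 0 + 2(559.2) = 1118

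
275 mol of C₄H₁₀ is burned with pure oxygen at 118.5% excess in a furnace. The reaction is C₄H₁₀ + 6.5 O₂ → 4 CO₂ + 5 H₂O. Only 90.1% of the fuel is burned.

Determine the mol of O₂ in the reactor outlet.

2300 mol

Stoichiometric O₂ = 6.5 × 275 = 1788 mol; O₂ fed = 1788 × 2.185 = 3906 mol.
Fuel reacted = 0.901 × 275 → ξ = 247.8 mol.
Outlet (n = n₀ + ν ξ):
  C₄H₁₀: 275 − 1(247.8) = 27.22
  O₂: 3906 − 6.5(247.8) = 2295
  CO₂: 0 + 4(247.8) = 991.1
  H₂O: 0 + 5(247.8) = 1239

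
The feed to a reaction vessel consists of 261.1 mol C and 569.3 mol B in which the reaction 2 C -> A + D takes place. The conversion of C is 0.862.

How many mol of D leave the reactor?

113 mol

C reacted = 0.862 × 261.1 = 225.1 mol; ν_C = −2, so ξ = 225.1/2 = 112.5 mol.
Outlet amounts (n = n₀ + ν ξ):
  C: 261.1 − 2(112.5) = 36.03
  A: 0 + 1(112.5) = 112.5
  D: 0 + 1(112.5) = 112.5
  B: 569.3 (inert)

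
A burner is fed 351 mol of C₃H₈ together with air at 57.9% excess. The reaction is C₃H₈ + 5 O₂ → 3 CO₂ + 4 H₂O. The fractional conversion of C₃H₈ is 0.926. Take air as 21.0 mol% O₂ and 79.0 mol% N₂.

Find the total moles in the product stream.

13900 mol

Stoichiometric O₂ = 5 × 351 = 1755 mol; O₂ fed = 1755 × 1.579 = 2771 mol.
N₂ fed = 2771 × 79/21 = 10420 mol.
Fuel reacted = 0.926 × 351 → ξ = 325 mol.
Outlet (n = n₀ + ν ξ):
  C₃H₈: 351 − 1(325) = 25.97
  O₂: 2771 − 5(325) = 1146
  N₂: 10420 (inert)
  CO₂: 0 + 3(325) = 975.1
  H₂O: 0 + 4(325) = 1300
Total out = 25.97 + 1146 + 10420 + 975.1 + 1300 = 13870 mol.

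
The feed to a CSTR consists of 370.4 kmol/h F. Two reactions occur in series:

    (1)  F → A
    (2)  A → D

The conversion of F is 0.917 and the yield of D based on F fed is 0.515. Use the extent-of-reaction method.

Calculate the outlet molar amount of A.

149 kmol/h

Conversion of F: F consumed = 1ξ₁ = 0.917 × 370.4 → ξ₁ = 339.7 kmol/h.
Yield of D: 1ξ₂ / 370.4 = 0.515 → ξ₂ = 190.8 kmol/h.
Outlet amounts (n = n₀ + Σ ν·ξ):
  F: 370.4 − 1(339.7) = 30.74
  A: 0 + 1(339.7) − 1(190.8) = 148.9
  D: 0 + 1(190.8) = 190.8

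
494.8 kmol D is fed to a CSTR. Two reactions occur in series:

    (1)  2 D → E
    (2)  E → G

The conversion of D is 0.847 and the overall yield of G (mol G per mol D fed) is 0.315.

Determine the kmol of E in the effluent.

Conversion of D: D consumed = 2ξ₁ = 0.847 × 494.8 → ξ₁ = 209.5 kmol.
Yield of G: 1ξ₂ / 494.8 = 0.315 → ξ₂ = 155.9 kmol.
Outlet amounts (n = n₀ + Σ ν·ξ):
  D: 494.8 − 2(209.5) = 75.7
  E: 0 + 1(209.5) − 1(155.9) = 53.69
  G: 0 + 1(155.9) = 155.9

53.7 kmol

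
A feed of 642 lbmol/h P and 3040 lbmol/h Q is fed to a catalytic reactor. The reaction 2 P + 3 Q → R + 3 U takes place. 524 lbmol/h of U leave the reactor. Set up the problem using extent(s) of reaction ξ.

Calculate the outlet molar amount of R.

For U: n = n₀ + 3ξ → 524 = 0 + 3ξ, giving ξ = 174.7 lbmol/h.
Outlet amounts (n = n₀ + ν ξ):
  P: 642 − 2(174.7) = 292.7
  Q: 3040 − 3(174.7) = 2516
  R: 0 + 1(174.7) = 174.7
  U: 0 + 3(174.7) = 524

175 lbmol/h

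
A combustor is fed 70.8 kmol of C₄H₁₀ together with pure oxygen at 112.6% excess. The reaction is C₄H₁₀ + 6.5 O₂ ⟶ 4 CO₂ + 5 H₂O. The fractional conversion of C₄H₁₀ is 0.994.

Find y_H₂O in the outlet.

0.305

Stoichiometric O₂ = 6.5 × 70.8 = 460.2 kmol; O₂ fed = 460.2 × 2.126 = 978.4 kmol.
Fuel reacted = 0.994 × 70.8 → ξ = 70.38 kmol.
Outlet (n = n₀ + ν ξ):
  C₄H₁₀: 70.8 − 1(70.38) = 0.4248
  O₂: 978.4 − 6.5(70.38) = 520.9
  CO₂: 0 + 4(70.38) = 281.5
  H₂O: 0 + 5(70.38) = 351.9
Total out = 1155 kmol; y_H₂O = 351.9 / 1155 = 0.3047.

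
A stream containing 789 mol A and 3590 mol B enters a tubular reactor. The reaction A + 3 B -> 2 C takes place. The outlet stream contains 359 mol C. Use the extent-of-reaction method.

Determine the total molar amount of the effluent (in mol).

4020 mol

For C: n = n₀ + 2ξ → 359 = 0 + 2ξ, giving ξ = 179.5 mol.
Outlet amounts (n = n₀ + ν ξ):
  A: 789 − 1(179.5) = 609.5
  B: 3590 − 3(179.5) = 3052
  C: 0 + 2(179.5) = 359
Total out = 609.5 + 3052 + 359 = 4020 mol.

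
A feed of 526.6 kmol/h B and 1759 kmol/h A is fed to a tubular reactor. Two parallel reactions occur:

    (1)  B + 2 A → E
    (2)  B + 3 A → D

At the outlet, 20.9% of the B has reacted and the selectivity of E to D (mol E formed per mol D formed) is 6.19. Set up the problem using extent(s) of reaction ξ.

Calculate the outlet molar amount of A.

1520 kmol/h

Conversion of B: B consumed = 0.209 × 526.6 = 110.1 kmol/h = 1ξ₁ + 1ξ₂.
Selectivity: 1ξ₁ / (1ξ₂) = 6.19 → ξ₁ = 6.19 ξ₂.
Substitute: (1·6.19 + 1) ξ₂ = 110.1 → ξ₂ = 15.31 kmol/h, ξ₁ = 94.75 kmol/h.
Outlet amounts (n = n₀ + Σ ν·ξ):
  B: 526.6 − 1(94.75) − 1(15.31) = 416.5
  A: 1759 − 2(94.75) − 3(15.31) = 1524
  E: 0 + 1(94.75) = 94.75
  D: 0 + 1(15.31) = 15.31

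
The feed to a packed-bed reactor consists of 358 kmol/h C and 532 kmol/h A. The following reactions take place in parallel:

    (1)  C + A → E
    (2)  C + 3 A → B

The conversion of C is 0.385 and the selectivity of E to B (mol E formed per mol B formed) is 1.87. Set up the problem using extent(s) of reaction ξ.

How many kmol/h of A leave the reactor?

Conversion of C: C consumed = 0.385 × 358 = 137.8 kmol/h = 1ξ₁ + 1ξ₂.
Selectivity: 1ξ₁ / (1ξ₂) = 1.87 → ξ₁ = 1.87 ξ₂.
Substitute: (1·1.87 + 1) ξ₂ = 137.8 → ξ₂ = 48.02 kmol/h, ξ₁ = 89.81 kmol/h.
Outlet amounts (n = n₀ + Σ ν·ξ):
  C: 358 − 1(89.81) − 1(48.02) = 220.2
  A: 532 − 1(89.81) − 3(48.02) = 298.1
  E: 0 + 1(89.81) = 89.81
  B: 0 + 1(48.02) = 48.02

298 kmol/h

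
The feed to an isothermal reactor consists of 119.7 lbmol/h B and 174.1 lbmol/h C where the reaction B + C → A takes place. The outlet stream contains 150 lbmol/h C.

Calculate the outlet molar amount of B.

95.6 lbmol/h

For C: n = n₀ − 1ξ → 150 = 174.1 − 1ξ, giving ξ = 24.1 lbmol/h.
Outlet amounts (n = n₀ + ν ξ):
  B: 119.7 − 1(24.1) = 95.6
  C: 174.1 − 1(24.1) = 150
  A: 0 + 1(24.1) = 24.1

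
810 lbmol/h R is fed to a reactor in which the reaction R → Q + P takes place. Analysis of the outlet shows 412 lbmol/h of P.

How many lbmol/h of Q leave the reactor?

For P: n = n₀ + 1ξ → 412 = 0 + 1ξ, giving ξ = 412 lbmol/h.
Outlet amounts (n = n₀ + ν ξ):
  R: 810 − 1(412) = 398
  Q: 0 + 1(412) = 412
  P: 0 + 1(412) = 412

412 lbmol/h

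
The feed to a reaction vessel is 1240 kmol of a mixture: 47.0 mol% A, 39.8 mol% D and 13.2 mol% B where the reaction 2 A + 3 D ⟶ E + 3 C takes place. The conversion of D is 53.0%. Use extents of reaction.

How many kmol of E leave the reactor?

D reacted = 0.53 × 493.5 = 261.6 kmol; ν_D = −3, so ξ = 261.6/3 = 87.19 kmol.
Outlet amounts (n = n₀ + ν ξ):
  A: 582.8 − 2(87.19) = 408.4
  D: 493.5 − 3(87.19) = 232
  E: 0 + 1(87.19) = 87.19
  C: 0 + 3(87.19) = 261.6
  B: 163.7 (inert)

87.2 kmol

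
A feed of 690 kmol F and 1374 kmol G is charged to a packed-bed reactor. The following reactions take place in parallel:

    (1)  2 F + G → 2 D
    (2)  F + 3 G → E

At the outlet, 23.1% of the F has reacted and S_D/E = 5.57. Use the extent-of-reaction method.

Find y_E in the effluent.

0.0126

Conversion of F: F consumed = 0.231 × 690 = 159.4 kmol = 2ξ₁ + 1ξ₂.
Selectivity: 2ξ₁ / (1ξ₂) = 5.57 → ξ₁ = 2.785 ξ₂.
Substitute: (2·2.785 + 1) ξ₂ = 159.4 → ξ₂ = 24.26 kmol, ξ₁ = 67.56 kmol.
Outlet amounts (n = n₀ + Σ ν·ξ):
  F: 690 − 2(67.56) − 1(24.26) = 530.6
  G: 1374 − 1(67.56) − 3(24.26) = 1234
  D: 0 + 2(67.56) = 135.1
  E: 0 + 1(24.26) = 24.26
Total out = 1924 kmol; y_E = 24.26 / 1924 = 0.01261.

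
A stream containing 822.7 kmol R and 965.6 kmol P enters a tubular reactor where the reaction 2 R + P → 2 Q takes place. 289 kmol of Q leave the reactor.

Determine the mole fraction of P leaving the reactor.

0.5

For Q: n = n₀ + 2ξ → 289 = 0 + 2ξ, giving ξ = 144.5 kmol.
Outlet amounts (n = n₀ + ν ξ):
  R: 822.7 − 2(144.5) = 533.7
  P: 965.6 − 1(144.5) = 821.1
  Q: 0 + 2(144.5) = 289
Total out = 1644 kmol; y_P = 821.1 / 1644 = 0.4995.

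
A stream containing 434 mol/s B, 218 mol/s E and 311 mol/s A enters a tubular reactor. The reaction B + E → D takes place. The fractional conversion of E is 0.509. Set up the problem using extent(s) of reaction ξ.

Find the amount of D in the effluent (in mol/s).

111 mol/s

E reacted = 0.509 × 218 = 111 mol/s; ν_E = −1, so ξ = 111/1 = 111 mol/s.
Outlet amounts (n = n₀ + ν ξ):
  B: 434 − 1(111) = 323
  E: 218 − 1(111) = 107
  D: 0 + 1(111) = 111
  A: 311 (inert)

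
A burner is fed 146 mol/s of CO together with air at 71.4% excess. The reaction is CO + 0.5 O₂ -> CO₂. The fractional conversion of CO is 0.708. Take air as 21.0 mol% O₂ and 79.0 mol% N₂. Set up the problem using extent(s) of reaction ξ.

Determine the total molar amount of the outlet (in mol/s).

Stoichiometric O₂ = 0.5 × 146 = 73 mol/s; O₂ fed = 73 × 1.714 = 125.1 mol/s.
N₂ fed = 125.1 × 79/21 = 470.7 mol/s.
Fuel reacted = 0.708 × 146 → ξ = 103.4 mol/s.
Outlet (n = n₀ + ν ξ):
  CO: 146 − 1(103.4) = 42.63
  O₂: 125.1 − 0.5(103.4) = 73.44
  N₂: 470.7 (inert)
  CO₂: 0 + 1(103.4) = 103.4
Total out = 42.63 + 73.44 + 470.7 + 103.4 = 690.1 mol/s.

690 mol/s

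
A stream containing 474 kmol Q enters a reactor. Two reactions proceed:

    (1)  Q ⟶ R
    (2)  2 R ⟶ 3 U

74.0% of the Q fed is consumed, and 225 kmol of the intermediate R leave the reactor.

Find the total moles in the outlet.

537 kmol

Conversion of Q: Q consumed = 1ξ₁ = 0.74 × 474 → ξ₁ = 350.8 kmol.
R balance: n_R = 0 + 1ξ₁ − 2ξ₂ = 225 → ξ₂ = (1·350.8 − 225)/2 = 62.88 kmol.
Outlet amounts (n = n₀ + Σ ν·ξ):
  Q: 474 − 1(350.8) = 123.2
  R: 0 + 1(350.8) − 2(62.88) = 225
  U: 0 + 3(62.88) = 188.6
Total out = 123.2 + 225 + 188.6 = 536.9 kmol.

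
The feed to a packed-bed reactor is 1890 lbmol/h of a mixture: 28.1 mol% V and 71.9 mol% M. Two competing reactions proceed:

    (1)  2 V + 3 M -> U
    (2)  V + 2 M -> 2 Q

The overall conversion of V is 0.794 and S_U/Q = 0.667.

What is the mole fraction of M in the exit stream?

Conversion of V: V consumed = 0.794 × 531.1 = 421.7 lbmol/h = 2ξ₁ + 1ξ₂.
Selectivity: 1ξ₁ / (2ξ₂) = 0.667 → ξ₁ = 1.334 ξ₂.
Substitute: (2·1.334 + 1) ξ₂ = 421.7 → ξ₂ = 115 lbmol/h, ξ₁ = 153.4 lbmol/h.
Outlet amounts (n = n₀ + Σ ν·ξ):
  V: 531.1 − 2(153.4) − 1(115) = 109.4
  M: 1359 − 3(153.4) − 2(115) = 668.9
  U: 0 + 1(153.4) = 153.4
  Q: 0 + 2(115) = 229.9
Total out = 1162 lbmol/h; y_M = 668.9 / 1162 = 0.5758.

0.576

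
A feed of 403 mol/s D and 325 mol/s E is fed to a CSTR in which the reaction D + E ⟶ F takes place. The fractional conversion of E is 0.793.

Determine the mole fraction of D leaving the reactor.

E reacted = 0.793 × 325 = 257.7 mol/s; ν_E = −1, so ξ = 257.7/1 = 257.7 mol/s.
Outlet amounts (n = n₀ + ν ξ):
  D: 403 − 1(257.7) = 145.3
  E: 325 − 1(257.7) = 67.27
  F: 0 + 1(257.7) = 257.7
Total out = 470.3 mol/s; y_D = 145.3 / 470.3 = 0.3089.

0.309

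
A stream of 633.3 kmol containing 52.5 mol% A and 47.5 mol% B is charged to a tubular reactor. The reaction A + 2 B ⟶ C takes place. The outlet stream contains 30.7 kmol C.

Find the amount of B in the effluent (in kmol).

239 kmol

For C: n = n₀ + 1ξ → 30.7 = 0 + 1ξ, giving ξ = 30.7 kmol.
Outlet amounts (n = n₀ + ν ξ):
  A: 332.5 − 1(30.7) = 301.8
  B: 300.8 − 2(30.7) = 239.4
  C: 0 + 1(30.7) = 30.7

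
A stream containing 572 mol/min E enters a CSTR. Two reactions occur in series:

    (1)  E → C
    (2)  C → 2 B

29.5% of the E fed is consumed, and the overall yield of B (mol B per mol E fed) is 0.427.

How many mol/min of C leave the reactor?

Conversion of E: E consumed = 1ξ₁ = 0.295 × 572 → ξ₁ = 168.7 mol/min.
Yield of B: 2ξ₂ / 572 = 0.427 → ξ₂ = 122.1 mol/min.
Outlet amounts (n = n₀ + Σ ν·ξ):
  E: 572 − 1(168.7) = 403.3
  C: 0 + 1(168.7) − 1(122.1) = 46.62
  B: 0 + 2(122.1) = 244.2

46.6 mol/min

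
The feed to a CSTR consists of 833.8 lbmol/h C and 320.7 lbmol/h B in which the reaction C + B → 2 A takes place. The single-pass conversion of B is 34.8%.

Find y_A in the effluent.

0.193

B reacted = 0.348 × 320.7 = 111.6 lbmol/h; ν_B = −1, so ξ = 111.6/1 = 111.6 lbmol/h.
Outlet amounts (n = n₀ + ν ξ):
  C: 833.8 − 1(111.6) = 722.2
  B: 320.7 − 1(111.6) = 209.1
  A: 0 + 2(111.6) = 223.2
Total out = 1154 lbmol/h; y_A = 223.2 / 1154 = 0.1933.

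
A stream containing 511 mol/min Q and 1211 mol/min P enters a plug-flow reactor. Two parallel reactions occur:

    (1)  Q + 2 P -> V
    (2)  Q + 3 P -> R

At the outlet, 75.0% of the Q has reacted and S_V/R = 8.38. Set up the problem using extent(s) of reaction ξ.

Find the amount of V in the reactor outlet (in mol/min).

Conversion of Q: Q consumed = 0.75 × 511 = 383.2 mol/min = 1ξ₁ + 1ξ₂.
Selectivity: 1ξ₁ / (1ξ₂) = 8.38 → ξ₁ = 8.38 ξ₂.
Substitute: (1·8.38 + 1) ξ₂ = 383.2 → ξ₂ = 40.86 mol/min, ξ₁ = 342.4 mol/min.
Outlet amounts (n = n₀ + Σ ν·ξ):
  Q: 511 − 1(342.4) − 1(40.86) = 127.8
  P: 1211 − 2(342.4) − 3(40.86) = 403.6
  V: 0 + 1(342.4) = 342.4
  R: 0 + 1(40.86) = 40.86

342 mol/min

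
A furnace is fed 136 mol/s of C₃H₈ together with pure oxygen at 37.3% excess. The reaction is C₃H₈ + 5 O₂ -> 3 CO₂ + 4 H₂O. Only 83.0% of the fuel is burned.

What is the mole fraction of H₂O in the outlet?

Stoichiometric O₂ = 5 × 136 = 680 mol/s; O₂ fed = 680 × 1.373 = 933.6 mol/s.
Fuel reacted = 0.83 × 136 → ξ = 112.9 mol/s.
Outlet (n = n₀ + ν ξ):
  C₃H₈: 136 − 1(112.9) = 23.12
  O₂: 933.6 − 5(112.9) = 369.2
  CO₂: 0 + 3(112.9) = 338.6
  H₂O: 0 + 4(112.9) = 451.5
Total out = 1183 mol/s; y_H₂O = 451.5 / 1183 = 0.3818.

0.382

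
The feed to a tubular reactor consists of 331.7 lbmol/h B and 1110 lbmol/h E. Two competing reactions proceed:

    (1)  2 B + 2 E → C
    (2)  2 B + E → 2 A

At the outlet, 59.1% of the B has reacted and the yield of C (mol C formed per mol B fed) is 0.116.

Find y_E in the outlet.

Yield of C: 1ξ₁ / 331.7 = 0.116 → ξ₁ = 38.48 lbmol/h.
Conversion of B: 2ξ₁ + 2ξ₂ = 0.591 × 331.7 = 196 → ξ₂ = 59.54 lbmol/h.
Outlet amounts (n = n₀ + Σ ν·ξ):
  B: 331.7 − 2(38.48) − 2(59.54) = 135.7
  E: 1110 − 2(38.48) − 1(59.54) = 973.5
  C: 0 + 1(38.48) = 38.48
  A: 0 + 2(59.54) = 119.1
Total out = 1267 lbmol/h; y_E = 973.5 / 1267 = 0.7685.

0.769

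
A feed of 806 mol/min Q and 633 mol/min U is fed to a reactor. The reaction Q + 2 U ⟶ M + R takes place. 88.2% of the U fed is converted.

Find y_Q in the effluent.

0.454

U reacted = 0.882 × 633 = 558.3 mol/min; ν_U = −2, so ξ = 558.3/2 = 279.2 mol/min.
Outlet amounts (n = n₀ + ν ξ):
  Q: 806 − 1(279.2) = 526.8
  U: 633 − 2(279.2) = 74.69
  M: 0 + 1(279.2) = 279.2
  R: 0 + 1(279.2) = 279.2
Total out = 1160 mol/min; y_Q = 526.8 / 1160 = 0.4542.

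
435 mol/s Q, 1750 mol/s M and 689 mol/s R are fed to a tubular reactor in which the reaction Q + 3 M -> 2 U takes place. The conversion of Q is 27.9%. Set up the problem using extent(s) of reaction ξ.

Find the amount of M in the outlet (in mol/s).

1390 mol/s

Q reacted = 0.279 × 435 = 121.4 mol/s; ν_Q = −1, so ξ = 121.4/1 = 121.4 mol/s.
Outlet amounts (n = n₀ + ν ξ):
  Q: 435 − 1(121.4) = 313.6
  M: 1750 − 3(121.4) = 1386
  U: 0 + 2(121.4) = 242.7
  R: 689 (inert)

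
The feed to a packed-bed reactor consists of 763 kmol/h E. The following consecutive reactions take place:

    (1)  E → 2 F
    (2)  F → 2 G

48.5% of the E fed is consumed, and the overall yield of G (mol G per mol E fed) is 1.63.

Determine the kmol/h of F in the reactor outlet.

Conversion of E: E consumed = 1ξ₁ = 0.485 × 763 → ξ₁ = 370.1 kmol/h.
Yield of G: 2ξ₂ / 763 = 1.63 → ξ₂ = 621.8 kmol/h.
Outlet amounts (n = n₀ + Σ ν·ξ):
  E: 763 − 1(370.1) = 392.9
  F: 0 + 2(370.1) − 1(621.8) = 118.3
  G: 0 + 2(621.8) = 1244

118 kmol/h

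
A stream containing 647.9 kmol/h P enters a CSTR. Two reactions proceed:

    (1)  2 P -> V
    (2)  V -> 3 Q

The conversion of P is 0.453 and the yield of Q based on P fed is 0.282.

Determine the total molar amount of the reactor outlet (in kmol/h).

Conversion of P: P consumed = 2ξ₁ = 0.453 × 647.9 → ξ₁ = 146.7 kmol/h.
Yield of Q: 3ξ₂ / 647.9 = 0.282 → ξ₂ = 60.9 kmol/h.
Outlet amounts (n = n₀ + Σ ν·ξ):
  P: 647.9 − 2(146.7) = 354.4
  V: 0 + 1(146.7) − 1(60.9) = 85.85
  Q: 0 + 3(60.9) = 182.7
Total out = 354.4 + 85.85 + 182.7 = 623 kmol/h.

623 kmol/h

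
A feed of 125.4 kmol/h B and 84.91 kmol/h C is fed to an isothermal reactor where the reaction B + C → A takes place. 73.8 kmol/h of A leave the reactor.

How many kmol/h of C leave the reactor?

11.1 kmol/h

For A: n = n₀ + 1ξ → 73.8 = 0 + 1ξ, giving ξ = 73.8 kmol/h.
Outlet amounts (n = n₀ + ν ξ):
  B: 125.4 − 1(73.8) = 51.6
  C: 84.91 − 1(73.8) = 11.11
  A: 0 + 1(73.8) = 73.8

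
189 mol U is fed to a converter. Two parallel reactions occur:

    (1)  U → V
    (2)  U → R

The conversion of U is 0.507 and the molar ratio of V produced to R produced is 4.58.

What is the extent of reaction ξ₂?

Conversion of U: U consumed = 0.507 × 189 = 95.82 mol = 1ξ₁ + 1ξ₂.
Selectivity: 1ξ₁ / (1ξ₂) = 4.58 → ξ₁ = 4.58 ξ₂.
Substitute: (1·4.58 + 1) ξ₂ = 95.82 → ξ₂ = 17.17 mol, ξ₁ = 78.65 mol.
Outlet amounts (n = n₀ + Σ ν·ξ):
  U: 189 − 1(78.65) − 1(17.17) = 93.18
  V: 0 + 1(78.65) = 78.65
  R: 0 + 1(17.17) = 17.17

ξ₂ = 17.2 mol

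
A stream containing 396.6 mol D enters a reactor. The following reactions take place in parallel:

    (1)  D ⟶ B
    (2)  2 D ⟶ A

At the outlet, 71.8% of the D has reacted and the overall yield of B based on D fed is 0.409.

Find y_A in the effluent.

Yield of B: 1ξ₁ / 396.6 = 0.409 → ξ₁ = 162.2 mol.
Conversion of D: 1ξ₁ + 2ξ₂ = 0.718 × 396.6 = 284.8 → ξ₂ = 61.27 mol.
Outlet amounts (n = n₀ + Σ ν·ξ):
  D: 396.6 − 1(162.2) − 2(61.27) = 111.8
  B: 0 + 1(162.2) = 162.2
  A: 0 + 1(61.27) = 61.27
Total out = 335.3 mol; y_A = 61.27 / 335.3 = 0.1827.

0.183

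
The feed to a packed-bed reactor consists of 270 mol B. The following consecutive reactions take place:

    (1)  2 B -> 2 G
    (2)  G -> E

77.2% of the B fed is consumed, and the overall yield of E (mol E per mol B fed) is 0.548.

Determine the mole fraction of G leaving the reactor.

0.224

Conversion of B: B consumed = 2ξ₁ = 0.772 × 270 → ξ₁ = 104.2 mol.
Yield of E: 1ξ₂ / 270 = 0.548 → ξ₂ = 148 mol.
Outlet amounts (n = n₀ + Σ ν·ξ):
  B: 270 − 2(104.2) = 61.56
  G: 0 + 2(104.2) − 1(148) = 60.48
  E: 0 + 1(148) = 148
Total out = 270 mol; y_G = 60.48 / 270 = 0.224.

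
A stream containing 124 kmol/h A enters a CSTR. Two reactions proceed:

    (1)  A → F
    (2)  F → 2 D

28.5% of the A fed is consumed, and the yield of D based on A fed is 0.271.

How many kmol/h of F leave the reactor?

18.5 kmol/h

Conversion of A: A consumed = 1ξ₁ = 0.285 × 124 → ξ₁ = 35.34 kmol/h.
Yield of D: 2ξ₂ / 124 = 0.271 → ξ₂ = 16.8 kmol/h.
Outlet amounts (n = n₀ + Σ ν·ξ):
  A: 124 − 1(35.34) = 88.66
  F: 0 + 1(35.34) − 1(16.8) = 18.54
  D: 0 + 2(16.8) = 33.6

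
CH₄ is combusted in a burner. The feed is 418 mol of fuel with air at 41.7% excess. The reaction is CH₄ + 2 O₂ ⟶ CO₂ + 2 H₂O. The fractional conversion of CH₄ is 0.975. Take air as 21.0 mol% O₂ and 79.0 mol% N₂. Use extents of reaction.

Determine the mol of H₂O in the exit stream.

Stoichiometric O₂ = 2 × 418 = 836 mol; O₂ fed = 836 × 1.417 = 1185 mol.
N₂ fed = 1185 × 79/21 = 4456 mol.
Fuel reacted = 0.975 × 418 → ξ = 407.6 mol.
Outlet (n = n₀ + ν ξ):
  CH₄: 418 − 1(407.6) = 10.45
  O₂: 1185 − 2(407.6) = 369.5
  N₂: 4456 (inert)
  CO₂: 0 + 1(407.6) = 407.6
  H₂O: 0 + 2(407.6) = 815.1

815 mol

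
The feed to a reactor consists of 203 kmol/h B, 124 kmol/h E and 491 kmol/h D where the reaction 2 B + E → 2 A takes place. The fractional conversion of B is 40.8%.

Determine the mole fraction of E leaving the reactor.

B reacted = 0.408 × 203 = 82.82 kmol/h; ν_B = −2, so ξ = 82.82/2 = 41.41 kmol/h.
Outlet amounts (n = n₀ + ν ξ):
  B: 203 − 2(41.41) = 120.2
  E: 124 − 1(41.41) = 82.59
  A: 0 + 2(41.41) = 82.82
  D: 491 (inert)
Total out = 776.6 kmol/h; y_E = 82.59 / 776.6 = 0.1063.

0.106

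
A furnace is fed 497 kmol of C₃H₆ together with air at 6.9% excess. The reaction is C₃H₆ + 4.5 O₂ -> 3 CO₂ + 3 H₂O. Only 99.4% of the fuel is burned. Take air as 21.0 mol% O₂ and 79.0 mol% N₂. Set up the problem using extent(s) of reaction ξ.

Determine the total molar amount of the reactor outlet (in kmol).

12100 kmol

Stoichiometric O₂ = 4.5 × 497 = 2236 kmol; O₂ fed = 2236 × 1.069 = 2391 kmol.
N₂ fed = 2391 × 79/21 = 8994 kmol.
Fuel reacted = 0.994 × 497 → ξ = 494 kmol.
Outlet (n = n₀ + ν ξ):
  C₃H₆: 497 − 1(494) = 2.982
  O₂: 2391 − 4.5(494) = 167.7
  N₂: 8994 (inert)
  CO₂: 0 + 3(494) = 1482
  H₂O: 0 + 3(494) = 1482
Total out = 2.982 + 167.7 + 8994 + 1482 + 1482 = 12130 kmol.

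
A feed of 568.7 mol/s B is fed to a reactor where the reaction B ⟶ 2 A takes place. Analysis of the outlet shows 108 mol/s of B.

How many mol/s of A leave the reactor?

For B: n = n₀ − 1ξ → 108 = 568.7 − 1ξ, giving ξ = 460.7 mol/s.
Outlet amounts (n = n₀ + ν ξ):
  B: 568.7 − 1(460.7) = 108
  A: 0 + 2(460.7) = 921.4

921 mol/s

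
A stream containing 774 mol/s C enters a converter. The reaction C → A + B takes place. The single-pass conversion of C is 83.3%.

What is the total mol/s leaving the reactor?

C reacted = 0.833 × 774 = 644.7 mol/s; ν_C = −1, so ξ = 644.7/1 = 644.7 mol/s.
Outlet amounts (n = n₀ + ν ξ):
  C: 774 − 1(644.7) = 129.3
  A: 0 + 1(644.7) = 644.7
  B: 0 + 1(644.7) = 644.7
Total out = 129.3 + 644.7 + 644.7 = 1419 mol/s.

1420 mol/s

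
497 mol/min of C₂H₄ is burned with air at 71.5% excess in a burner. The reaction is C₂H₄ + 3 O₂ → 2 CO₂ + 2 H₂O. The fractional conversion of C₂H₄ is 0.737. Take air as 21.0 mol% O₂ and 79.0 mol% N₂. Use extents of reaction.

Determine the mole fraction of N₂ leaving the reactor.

0.759

Stoichiometric O₂ = 3 × 497 = 1491 mol/min; O₂ fed = 1491 × 1.715 = 2557 mol/min.
N₂ fed = 2557 × 79/21 = 9619 mol/min.
Fuel reacted = 0.737 × 497 → ξ = 366.3 mol/min.
Outlet (n = n₀ + ν ξ):
  C₂H₄: 497 − 1(366.3) = 130.7
  O₂: 2557 − 3(366.3) = 1458
  N₂: 9619 (inert)
  CO₂: 0 + 2(366.3) = 732.6
  H₂O: 0 + 2(366.3) = 732.6
Total out = 12670 mol/min; y_N₂ = 9619 / 12670 = 0.759.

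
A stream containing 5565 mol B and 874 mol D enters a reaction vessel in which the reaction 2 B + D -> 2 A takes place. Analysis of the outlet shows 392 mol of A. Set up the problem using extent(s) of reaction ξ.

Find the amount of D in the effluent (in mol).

678 mol

For A: n = n₀ + 2ξ → 392 = 0 + 2ξ, giving ξ = 196 mol.
Outlet amounts (n = n₀ + ν ξ):
  B: 5565 − 2(196) = 5173
  D: 874 − 1(196) = 678
  A: 0 + 2(196) = 392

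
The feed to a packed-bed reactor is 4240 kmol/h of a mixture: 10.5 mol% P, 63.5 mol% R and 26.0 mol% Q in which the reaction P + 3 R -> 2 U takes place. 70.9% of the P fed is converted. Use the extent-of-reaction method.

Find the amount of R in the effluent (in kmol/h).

1750 kmol/h

P reacted = 0.709 × 445.2 = 315.6 kmol/h; ν_P = −1, so ξ = 315.6/1 = 315.6 kmol/h.
Outlet amounts (n = n₀ + ν ξ):
  P: 445.2 − 1(315.6) = 129.6
  R: 2692 − 3(315.6) = 1745
  U: 0 + 2(315.6) = 631.3
  Q: 1102 (inert)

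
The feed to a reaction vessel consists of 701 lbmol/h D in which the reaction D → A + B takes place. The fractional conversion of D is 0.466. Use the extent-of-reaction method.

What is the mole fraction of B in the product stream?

0.318

D reacted = 0.466 × 701 = 326.7 lbmol/h; ν_D = −1, so ξ = 326.7/1 = 326.7 lbmol/h.
Outlet amounts (n = n₀ + ν ξ):
  D: 701 − 1(326.7) = 374.3
  A: 0 + 1(326.7) = 326.7
  B: 0 + 1(326.7) = 326.7
Total out = 1028 lbmol/h; y_B = 326.7 / 1028 = 0.3179.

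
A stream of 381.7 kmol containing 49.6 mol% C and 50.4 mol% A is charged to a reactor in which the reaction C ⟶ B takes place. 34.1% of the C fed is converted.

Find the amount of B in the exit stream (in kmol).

C reacted = 0.341 × 189.3 = 64.56 kmol; ν_C = −1, so ξ = 64.56/1 = 64.56 kmol.
Outlet amounts (n = n₀ + ν ξ):
  C: 189.3 − 1(64.56) = 124.8
  B: 0 + 1(64.56) = 64.56
  A: 192.4 (inert)

64.6 kmol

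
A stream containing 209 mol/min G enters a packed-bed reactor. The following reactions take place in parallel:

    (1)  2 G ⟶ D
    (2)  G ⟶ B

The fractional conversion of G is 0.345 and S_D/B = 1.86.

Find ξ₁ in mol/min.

ξ₁ = 28.4 mol/min

Conversion of G: G consumed = 0.345 × 209 = 72.1 mol/min = 2ξ₁ + 1ξ₂.
Selectivity: 1ξ₁ / (1ξ₂) = 1.86 → ξ₁ = 1.86 ξ₂.
Substitute: (2·1.86 + 1) ξ₂ = 72.1 → ξ₂ = 15.28 mol/min, ξ₁ = 28.41 mol/min.
Outlet amounts (n = n₀ + Σ ν·ξ):
  G: 209 − 2(28.41) − 1(15.28) = 136.9
  D: 0 + 1(28.41) = 28.41
  B: 0 + 1(15.28) = 15.28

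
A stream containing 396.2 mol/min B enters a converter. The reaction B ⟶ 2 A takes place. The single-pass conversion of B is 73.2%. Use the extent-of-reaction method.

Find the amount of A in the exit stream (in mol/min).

580 mol/min

B reacted = 0.732 × 396.2 = 290 mol/min; ν_B = −1, so ξ = 290/1 = 290 mol/min.
Outlet amounts (n = n₀ + ν ξ):
  B: 396.2 − 1(290) = 106.2
  A: 0 + 2(290) = 580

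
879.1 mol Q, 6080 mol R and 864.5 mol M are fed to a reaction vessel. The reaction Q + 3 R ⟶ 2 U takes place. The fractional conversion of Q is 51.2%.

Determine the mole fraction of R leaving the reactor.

Q reacted = 0.512 × 879.1 = 450.1 mol; ν_Q = −1, so ξ = 450.1/1 = 450.1 mol.
Outlet amounts (n = n₀ + ν ξ):
  Q: 879.1 − 1(450.1) = 429
  R: 6080 − 3(450.1) = 4730
  U: 0 + 2(450.1) = 900.2
  M: 864.5 (inert)
Total out = 6923 mol; y_R = 4730 / 6923 = 0.6831.

0.683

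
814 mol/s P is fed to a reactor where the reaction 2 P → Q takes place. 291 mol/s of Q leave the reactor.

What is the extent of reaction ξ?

For Q: n = n₀ + 1ξ → 291 = 0 + 1ξ, giving ξ = 291 mol/s.
Outlet amounts (n = n₀ + ν ξ):
  P: 814 − 2(291) = 232
  Q: 0 + 1(291) = 291

ξ = 291 mol/s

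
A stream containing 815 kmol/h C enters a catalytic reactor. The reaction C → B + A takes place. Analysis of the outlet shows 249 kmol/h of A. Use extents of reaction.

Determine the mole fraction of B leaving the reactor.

For A: n = n₀ + 1ξ → 249 = 0 + 1ξ, giving ξ = 249 kmol/h.
Outlet amounts (n = n₀ + ν ξ):
  C: 815 − 1(249) = 566
  B: 0 + 1(249) = 249
  A: 0 + 1(249) = 249
Total out = 1064 kmol/h; y_B = 249 / 1064 = 0.234.

0.234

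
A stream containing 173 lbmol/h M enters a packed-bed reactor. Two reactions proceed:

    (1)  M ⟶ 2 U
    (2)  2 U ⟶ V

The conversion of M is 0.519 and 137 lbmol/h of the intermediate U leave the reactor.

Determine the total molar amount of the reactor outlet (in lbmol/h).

242 lbmol/h

Conversion of M: M consumed = 1ξ₁ = 0.519 × 173 → ξ₁ = 89.79 lbmol/h.
U balance: n_U = 0 + 2ξ₁ − 2ξ₂ = 137 → ξ₂ = (2·89.79 − 137)/2 = 21.29 lbmol/h.
Outlet amounts (n = n₀ + Σ ν·ξ):
  M: 173 − 1(89.79) = 83.21
  U: 0 + 2(89.79) − 2(21.29) = 137
  V: 0 + 1(21.29) = 21.29
Total out = 83.21 + 137 + 21.29 = 241.5 lbmol/h.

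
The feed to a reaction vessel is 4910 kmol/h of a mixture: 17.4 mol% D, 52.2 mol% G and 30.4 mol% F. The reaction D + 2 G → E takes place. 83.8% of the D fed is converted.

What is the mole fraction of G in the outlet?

D reacted = 0.838 × 854.3 = 715.9 kmol/h; ν_D = −1, so ξ = 715.9/1 = 715.9 kmol/h.
Outlet amounts (n = n₀ + ν ξ):
  D: 854.3 − 1(715.9) = 138.4
  G: 2563 − 2(715.9) = 1131
  E: 0 + 1(715.9) = 715.9
  F: 1493 (inert)
Total out = 3478 kmol/h; y_G = 1131 / 3478 = 0.3252.

0.325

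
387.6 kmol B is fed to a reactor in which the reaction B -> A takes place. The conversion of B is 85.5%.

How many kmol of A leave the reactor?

331 kmol

B reacted = 0.855 × 387.6 = 331.4 kmol; ν_B = −1, so ξ = 331.4/1 = 331.4 kmol.
Outlet amounts (n = n₀ + ν ξ):
  B: 387.6 − 1(331.4) = 56.2
  A: 0 + 1(331.4) = 331.4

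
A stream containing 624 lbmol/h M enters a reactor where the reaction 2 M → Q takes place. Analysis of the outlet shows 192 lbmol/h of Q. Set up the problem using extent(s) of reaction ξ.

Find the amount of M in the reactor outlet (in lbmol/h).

For Q: n = n₀ + 1ξ → 192 = 0 + 1ξ, giving ξ = 192 lbmol/h.
Outlet amounts (n = n₀ + ν ξ):
  M: 624 − 2(192) = 240
  Q: 0 + 1(192) = 192

240 lbmol/h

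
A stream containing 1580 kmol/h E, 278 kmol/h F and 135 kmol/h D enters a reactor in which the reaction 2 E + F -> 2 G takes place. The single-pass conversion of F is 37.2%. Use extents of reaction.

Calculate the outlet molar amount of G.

207 kmol/h

F reacted = 0.372 × 278 = 103.4 kmol/h; ν_F = −1, so ξ = 103.4/1 = 103.4 kmol/h.
Outlet amounts (n = n₀ + ν ξ):
  E: 1580 − 2(103.4) = 1373
  F: 278 − 1(103.4) = 174.6
  G: 0 + 2(103.4) = 206.8
  D: 135 (inert)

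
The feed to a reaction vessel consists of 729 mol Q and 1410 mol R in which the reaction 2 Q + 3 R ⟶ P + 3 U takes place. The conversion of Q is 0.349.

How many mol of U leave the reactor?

Q reacted = 0.349 × 729 = 254.4 mol; ν_Q = −2, so ξ = 254.4/2 = 127.2 mol.
Outlet amounts (n = n₀ + ν ξ):
  Q: 729 − 2(127.2) = 474.6
  R: 1410 − 3(127.2) = 1028
  P: 0 + 1(127.2) = 127.2
  U: 0 + 3(127.2) = 381.6

382 mol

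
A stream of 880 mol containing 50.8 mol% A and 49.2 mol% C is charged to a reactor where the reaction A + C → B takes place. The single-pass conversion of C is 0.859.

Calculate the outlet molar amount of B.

C reacted = 0.859 × 433 = 371.9 mol; ν_C = −1, so ξ = 371.9/1 = 371.9 mol.
Outlet amounts (n = n₀ + ν ξ):
  A: 447 − 1(371.9) = 75.13
  C: 433 − 1(371.9) = 61.05
  B: 0 + 1(371.9) = 371.9

372 mol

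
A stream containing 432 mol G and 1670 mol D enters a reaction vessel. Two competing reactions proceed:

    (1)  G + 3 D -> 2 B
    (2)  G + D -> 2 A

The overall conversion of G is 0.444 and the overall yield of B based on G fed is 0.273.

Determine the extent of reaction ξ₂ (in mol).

Yield of B: 2ξ₁ / 432 = 0.273 → ξ₁ = 58.97 mol.
Conversion of G: 1ξ₁ + 1ξ₂ = 0.444 × 432 = 191.8 → ξ₂ = 132.8 mol.
Outlet amounts (n = n₀ + Σ ν·ξ):
  G: 432 − 1(58.97) − 1(132.8) = 240.2
  D: 1670 − 3(58.97) − 1(132.8) = 1360
  B: 0 + 2(58.97) = 117.9
  A: 0 + 2(132.8) = 265.7

ξ₂ = 133 mol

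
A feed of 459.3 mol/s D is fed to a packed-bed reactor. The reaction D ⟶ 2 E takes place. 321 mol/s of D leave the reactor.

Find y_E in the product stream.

For D: n = n₀ − 1ξ → 321 = 459.3 − 1ξ, giving ξ = 138.3 mol/s.
Outlet amounts (n = n₀ + ν ξ):
  D: 459.3 − 1(138.3) = 321
  E: 0 + 2(138.3) = 276.6
Total out = 597.6 mol/s; y_E = 276.6 / 597.6 = 0.4629.

0.463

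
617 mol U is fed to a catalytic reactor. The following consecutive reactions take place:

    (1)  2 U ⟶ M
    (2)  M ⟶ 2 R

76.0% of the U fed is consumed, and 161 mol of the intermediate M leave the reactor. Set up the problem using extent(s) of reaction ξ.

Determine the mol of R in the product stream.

Conversion of U: U consumed = 2ξ₁ = 0.76 × 617 → ξ₁ = 234.5 mol.
M balance: n_M = 0 + 1ξ₁ − 1ξ₂ = 161 → ξ₂ = (1·234.5 − 161)/1 = 73.46 mol.
Outlet amounts (n = n₀ + Σ ν·ξ):
  U: 617 − 2(234.5) = 148.1
  M: 0 + 1(234.5) − 1(73.46) = 161
  R: 0 + 2(73.46) = 146.9

147 mol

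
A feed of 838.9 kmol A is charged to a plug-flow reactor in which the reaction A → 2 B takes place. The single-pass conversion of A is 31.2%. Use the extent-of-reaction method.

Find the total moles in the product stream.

1100 kmol

A reacted = 0.312 × 838.9 = 261.7 kmol; ν_A = −1, so ξ = 261.7/1 = 261.7 kmol.
Outlet amounts (n = n₀ + ν ξ):
  A: 838.9 − 1(261.7) = 577.2
  B: 0 + 2(261.7) = 523.5
Total out = 577.2 + 523.5 = 1101 kmol.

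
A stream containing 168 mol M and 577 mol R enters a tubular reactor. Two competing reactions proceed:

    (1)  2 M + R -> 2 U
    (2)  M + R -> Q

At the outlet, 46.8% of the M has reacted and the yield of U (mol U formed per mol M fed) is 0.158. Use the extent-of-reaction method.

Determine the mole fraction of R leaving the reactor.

Yield of U: 2ξ₁ / 168 = 0.158 → ξ₁ = 13.27 mol.
Conversion of M: 2ξ₁ + 1ξ₂ = 0.468 × 168 = 78.62 → ξ₂ = 52.08 mol.
Outlet amounts (n = n₀ + Σ ν·ξ):
  M: 168 − 2(13.27) − 1(52.08) = 89.38
  R: 577 − 1(13.27) − 1(52.08) = 511.6
  U: 0 + 2(13.27) = 26.54
  Q: 0 + 1(52.08) = 52.08
Total out = 679.6 mol; y_R = 511.6 / 679.6 = 0.7528.

0.753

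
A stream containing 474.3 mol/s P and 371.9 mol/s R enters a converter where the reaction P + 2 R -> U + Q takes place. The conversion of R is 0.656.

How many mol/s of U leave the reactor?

R reacted = 0.656 × 371.9 = 244 mol/s; ν_R = −2, so ξ = 244/2 = 122 mol/s.
Outlet amounts (n = n₀ + ν ξ):
  P: 474.3 − 1(122) = 352.3
  R: 371.9 − 2(122) = 127.9
  U: 0 + 1(122) = 122
  Q: 0 + 1(122) = 122

122 mol/s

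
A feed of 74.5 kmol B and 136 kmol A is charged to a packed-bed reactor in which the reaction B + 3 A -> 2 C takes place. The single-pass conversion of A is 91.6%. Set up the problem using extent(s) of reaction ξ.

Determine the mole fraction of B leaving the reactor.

A reacted = 0.916 × 136 = 124.6 kmol; ν_A = −3, so ξ = 124.6/3 = 41.53 kmol.
Outlet amounts (n = n₀ + ν ξ):
  B: 74.5 − 1(41.53) = 32.97
  A: 136 − 3(41.53) = 11.42
  C: 0 + 2(41.53) = 83.05
Total out = 127.4 kmol; y_B = 32.97 / 127.4 = 0.2587.

0.259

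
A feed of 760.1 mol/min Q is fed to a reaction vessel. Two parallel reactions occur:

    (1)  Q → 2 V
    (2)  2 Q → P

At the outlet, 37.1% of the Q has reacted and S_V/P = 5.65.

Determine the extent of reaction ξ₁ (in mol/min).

Conversion of Q: Q consumed = 0.371 × 760.1 = 282 mol/min = 1ξ₁ + 2ξ₂.
Selectivity: 2ξ₁ / (1ξ₂) = 5.65 → ξ₁ = 2.825 ξ₂.
Substitute: (1·2.825 + 2) ξ₂ = 282 → ξ₂ = 58.44 mol/min, ξ₁ = 165.1 mol/min.
Outlet amounts (n = n₀ + Σ ν·ξ):
  Q: 760.1 − 1(165.1) − 2(58.44) = 478.1
  V: 0 + 2(165.1) = 330.2
  P: 0 + 1(58.44) = 58.44

ξ₁ = 165 mol/min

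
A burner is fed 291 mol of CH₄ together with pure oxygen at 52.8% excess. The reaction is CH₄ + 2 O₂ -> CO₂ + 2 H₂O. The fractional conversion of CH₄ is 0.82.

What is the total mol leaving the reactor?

Stoichiometric O₂ = 2 × 291 = 582 mol; O₂ fed = 582 × 1.528 = 889.3 mol.
Fuel reacted = 0.82 × 291 → ξ = 238.6 mol.
Outlet (n = n₀ + ν ξ):
  CH₄: 291 − 1(238.6) = 52.38
  O₂: 889.3 − 2(238.6) = 412.1
  CO₂: 0 + 1(238.6) = 238.6
  H₂O: 0 + 2(238.6) = 477.2
Total out = 52.38 + 412.1 + 238.6 + 477.2 = 1180 mol.

1180 mol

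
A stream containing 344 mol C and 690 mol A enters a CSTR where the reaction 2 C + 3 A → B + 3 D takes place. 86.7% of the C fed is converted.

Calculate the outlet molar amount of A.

C reacted = 0.867 × 344 = 298.2 mol; ν_C = −2, so ξ = 298.2/2 = 149.1 mol.
Outlet amounts (n = n₀ + ν ξ):
  C: 344 − 2(149.1) = 45.75
  A: 690 − 3(149.1) = 242.6
  B: 0 + 1(149.1) = 149.1
  D: 0 + 3(149.1) = 447.4

243 mol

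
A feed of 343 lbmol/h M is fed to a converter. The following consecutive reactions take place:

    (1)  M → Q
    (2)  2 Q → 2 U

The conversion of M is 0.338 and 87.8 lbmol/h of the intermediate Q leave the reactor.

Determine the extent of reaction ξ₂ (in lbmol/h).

Conversion of M: M consumed = 1ξ₁ = 0.338 × 343 → ξ₁ = 115.9 lbmol/h.
Q balance: n_Q = 0 + 1ξ₁ − 2ξ₂ = 87.8 → ξ₂ = (1·115.9 − 87.8)/2 = 14.07 lbmol/h.
Outlet amounts (n = n₀ + Σ ν·ξ):
  M: 343 − 1(115.9) = 227.1
  Q: 0 + 1(115.9) − 2(14.07) = 87.8
  U: 0 + 2(14.07) = 28.13

ξ₂ = 14.1 lbmol/h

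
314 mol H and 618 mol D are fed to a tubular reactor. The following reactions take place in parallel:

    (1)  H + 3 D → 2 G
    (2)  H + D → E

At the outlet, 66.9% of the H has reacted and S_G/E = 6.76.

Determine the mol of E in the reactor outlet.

48 mol

Conversion of H: H consumed = 0.669 × 314 = 210.1 mol = 1ξ₁ + 1ξ₂.
Selectivity: 2ξ₁ / (1ξ₂) = 6.76 → ξ₁ = 3.38 ξ₂.
Substitute: (1·3.38 + 1) ξ₂ = 210.1 → ξ₂ = 47.96 mol, ξ₁ = 162.1 mol.
Outlet amounts (n = n₀ + Σ ν·ξ):
  H: 314 − 1(162.1) − 1(47.96) = 103.9
  D: 618 − 3(162.1) − 1(47.96) = 83.72
  G: 0 + 2(162.1) = 324.2
  E: 0 + 1(47.96) = 47.96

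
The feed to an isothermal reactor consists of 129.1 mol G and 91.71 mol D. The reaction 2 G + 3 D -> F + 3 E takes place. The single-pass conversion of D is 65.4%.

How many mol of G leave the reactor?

89.1 mol

D reacted = 0.654 × 91.71 = 59.98 mol; ν_D = −3, so ξ = 59.98/3 = 19.99 mol.
Outlet amounts (n = n₀ + ν ξ):
  G: 129.1 − 2(19.99) = 89.11
  D: 91.71 − 3(19.99) = 31.73
  F: 0 + 1(19.99) = 19.99
  E: 0 + 3(19.99) = 59.98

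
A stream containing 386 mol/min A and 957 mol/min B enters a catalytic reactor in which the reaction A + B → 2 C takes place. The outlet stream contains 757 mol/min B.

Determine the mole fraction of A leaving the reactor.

For B: n = n₀ − 1ξ → 757 = 957 − 1ξ, giving ξ = 200 mol/min.
Outlet amounts (n = n₀ + ν ξ):
  A: 386 − 1(200) = 186
  B: 957 − 1(200) = 757
  C: 0 + 2(200) = 400
Total out = 1343 mol/min; y_A = 186 / 1343 = 0.1385.

0.138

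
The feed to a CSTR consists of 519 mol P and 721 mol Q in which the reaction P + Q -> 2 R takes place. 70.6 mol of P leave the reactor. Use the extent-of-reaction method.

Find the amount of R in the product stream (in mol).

897 mol

For P: n = n₀ − 1ξ → 70.6 = 519 − 1ξ, giving ξ = 448.4 mol.
Outlet amounts (n = n₀ + ν ξ):
  P: 519 − 1(448.4) = 70.6
  Q: 721 − 1(448.4) = 272.6
  R: 0 + 2(448.4) = 896.8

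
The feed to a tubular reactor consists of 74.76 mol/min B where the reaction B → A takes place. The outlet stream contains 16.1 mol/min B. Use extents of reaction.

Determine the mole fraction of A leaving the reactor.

For B: n = n₀ − 1ξ → 16.1 = 74.76 − 1ξ, giving ξ = 58.66 mol/min.
Outlet amounts (n = n₀ + ν ξ):
  B: 74.76 − 1(58.66) = 16.1
  A: 0 + 1(58.66) = 58.66
Total out = 74.76 mol/min; y_A = 58.66 / 74.76 = 0.7846.

0.785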